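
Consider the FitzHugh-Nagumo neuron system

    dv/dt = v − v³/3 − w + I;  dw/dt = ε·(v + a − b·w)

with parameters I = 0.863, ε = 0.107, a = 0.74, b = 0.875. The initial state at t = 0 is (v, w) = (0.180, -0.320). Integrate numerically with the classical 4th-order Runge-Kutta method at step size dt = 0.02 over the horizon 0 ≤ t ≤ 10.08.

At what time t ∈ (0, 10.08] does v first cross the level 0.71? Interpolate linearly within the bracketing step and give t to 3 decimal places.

t = 0.341

t=0.000: state=(0.180, -0.320)
step 1 (dt=0.02): k1=(1.361, 0.128), k2=(1.373, 0.130), k3=(1.373, 0.130), k4=(1.385, 0.131); state += dt/6·(k1+2k2+2k3+k4)
t=0.020: state=(0.207, -0.317)
t=0.040: state=(0.235, -0.315)
t=0.060: state=(0.264, -0.312)
t=0.340: state=(0.709, -0.268)
next step: t=0.360: state=(0.743, -0.264) — v has crossed 0.71
linear interpolation between t=0.340 (0.70864) and t=0.360 (0.74319) → t≈0.341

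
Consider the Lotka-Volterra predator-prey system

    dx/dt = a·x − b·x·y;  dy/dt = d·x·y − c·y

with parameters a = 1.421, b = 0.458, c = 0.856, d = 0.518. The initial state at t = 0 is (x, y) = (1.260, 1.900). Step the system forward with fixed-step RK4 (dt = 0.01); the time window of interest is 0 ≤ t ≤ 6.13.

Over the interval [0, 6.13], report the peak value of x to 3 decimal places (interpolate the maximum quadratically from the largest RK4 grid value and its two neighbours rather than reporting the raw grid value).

t=0.000: state=(1.260, 1.900)
step 1 (dt=0.01): k1=(0.694, -0.386), k2=(0.697, -0.383), k3=(0.697, -0.382), k4=(0.700, -0.379); state += dt/6·(k1+2k2+2k3+k4)
t=0.010: state=(1.267, 1.896)
t=0.020: state=(1.274, 1.892)
t=0.030: state=(1.281, 1.889)
continuing one RK4 step at a time; state shown every 20 steps (Δt=0.2):
t=0.200: state=(1.411, 1.838)
t=0.400: state=(1.587, 1.809)
t=0.600: state=(1.787, 1.815)
t=0.800: state=(2.007, 1.861)
t=1.000: state=(2.240, 1.954)
t=1.200: state=(2.472, 2.102)
t=1.400: state=(2.685, 2.314)
t=1.600: state=(2.850, 2.599)
t=1.800: state=(2.938, 2.958)
t=2.000: state=(2.921, 3.380)
t=2.200: state=(2.790, 3.832)
t=2.400: state=(2.557, 4.263)
t=2.600: state=(2.261, 4.612)
t=2.800: state=(1.947, 4.833)
t=3.000: state=(1.654, 4.906)
t=3.200: state=(1.405, 4.842)
t=3.400: state=(1.207, 4.669)
t=3.600: state=(1.057, 4.423)
t=3.800: state=(0.949, 4.133)
t=4.000: state=(0.876, 3.827)
t=4.200: state=(0.831, 3.522)
t=4.400: state=(0.810, 3.231)
t=4.600: state=(0.811, 2.960)
t=4.800: state=(0.831, 2.716)
t=5.000: state=(0.870, 2.499)
t=5.200: state=(0.928, 2.311)
t=5.400: state=(1.005, 2.152)
t=5.600: state=(1.103, 2.022)
t=5.800: state=(1.224, 1.922)
t=6.000: state=(1.368, 1.852)
t=6.130: state=(1.475, 1.823)
largest grid value and its neighbours: x(1.860)=2.94464, x(1.870)=2.94482, x(1.880)=2.94472
parabola through these three points peaks at t≈1.871 with x≈2.94482

max x = 2.945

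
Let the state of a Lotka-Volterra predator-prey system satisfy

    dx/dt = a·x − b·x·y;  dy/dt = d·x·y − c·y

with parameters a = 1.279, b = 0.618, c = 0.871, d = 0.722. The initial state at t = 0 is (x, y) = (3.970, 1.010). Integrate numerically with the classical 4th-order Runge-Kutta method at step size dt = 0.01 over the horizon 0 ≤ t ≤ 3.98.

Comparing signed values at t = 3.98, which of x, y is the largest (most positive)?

t=0.000: state=(3.970, 1.010)
step 1 (dt=0.01): k1=(2.600, 2.015), k2=(2.583, 2.045), k3=(2.583, 2.045), k4=(2.566, 2.075); state += dt/6·(k1+2k2+2k3+k4)
t=0.010: state=(3.996, 1.030)
t=0.020: state=(4.021, 1.052)
t=0.030: state=(4.046, 1.073)
continuing one RK4 step at a time; state shown every 20 steps (Δt=0.2):
t=0.200: state=(4.389, 1.556)
t=0.400: state=(4.436, 2.488)
t=0.600: state=(3.888, 3.841)
t=0.800: state=(2.853, 5.267)
t=1.000: state=(1.803, 6.177)
t=1.200: state=(1.066, 6.357)
t=1.400: state=(0.638, 6.021)
t=1.600: state=(0.405, 5.445)
t=1.800: state=(0.278, 4.801)
t=2.000: state=(0.206, 4.175)
t=2.200: state=(0.165, 3.602)
t=2.400: state=(0.141, 3.093)
t=2.600: state=(0.128, 2.649)
t=2.800: state=(0.122, 2.266)
t=3.000: state=(0.121, 1.937)
t=3.200: state=(0.125, 1.657)
t=3.400: state=(0.134, 1.418)
t=3.600: state=(0.147, 1.216)
t=3.800: state=(0.165, 1.045)
t=3.980: state=(0.187, 0.914)
compare at T: x=0.187, y=0.914

largest component: y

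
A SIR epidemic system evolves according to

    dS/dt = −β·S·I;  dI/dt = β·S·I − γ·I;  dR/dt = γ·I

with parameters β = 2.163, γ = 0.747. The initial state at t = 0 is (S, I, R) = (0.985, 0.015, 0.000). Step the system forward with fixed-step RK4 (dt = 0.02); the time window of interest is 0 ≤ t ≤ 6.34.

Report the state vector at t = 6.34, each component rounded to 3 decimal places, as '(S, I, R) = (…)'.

(S, I, R) = (0.096, 0.099, 0.805)

t=0.000: state=(0.985, 0.015, 0.000)
step 1 (dt=0.02): k1=(-0.032, 0.021, 0.011), k2=(-0.032, 0.021, 0.011), k3=(-0.032, 0.021, 0.011), k4=(-0.033, 0.021, 0.012); state += dt/6·(k1+2k2+2k3+k4)
t=0.020: state=(0.984, 0.015, 0.000)
t=0.040: state=(0.984, 0.016, 0.000)
t=0.060: state=(0.983, 0.016, 0.001)
continuing one RK4 step at a time; state shown every 25 steps (Δt=0.5):
t=0.500: state=(0.962, 0.030, 0.008)
t=1.000: state=(0.920, 0.057, 0.024)
t=1.500: state=(0.846, 0.101, 0.053)
t=2.000: state=(0.733, 0.165, 0.102)
t=2.500: state=(0.591, 0.232, 0.176)
t=3.000: state=(0.447, 0.280, 0.273)
t=3.500: state=(0.327, 0.292, 0.381)
t=4.000: state=(0.240, 0.272, 0.487)
t=4.500: state=(0.182, 0.235, 0.582)
t=5.000: state=(0.145, 0.193, 0.662)
t=5.500: state=(0.120, 0.153, 0.727)
t=6.000: state=(0.104, 0.119, 0.777)
t=6.340: state=(0.096, 0.099, 0.805)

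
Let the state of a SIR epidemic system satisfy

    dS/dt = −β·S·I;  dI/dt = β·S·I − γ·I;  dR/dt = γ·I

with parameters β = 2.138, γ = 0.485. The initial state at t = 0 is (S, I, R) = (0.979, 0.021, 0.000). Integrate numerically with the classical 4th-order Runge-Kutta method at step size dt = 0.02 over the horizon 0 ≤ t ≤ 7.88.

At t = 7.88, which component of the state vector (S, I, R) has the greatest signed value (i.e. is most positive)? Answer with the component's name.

largest component: R

t=0.000: state=(0.979, 0.021, 0.000)
step 1 (dt=0.02): k1=(-0.044, 0.034, 0.010), k2=(-0.045, 0.034, 0.010), k3=(-0.045, 0.034, 0.010), k4=(-0.045, 0.035, 0.011); state += dt/6·(k1+2k2+2k3+k4)
t=0.020: state=(0.978, 0.022, 0.000)
t=0.040: state=(0.977, 0.022, 0.000)
t=0.060: state=(0.976, 0.023, 0.001)
continuing one RK4 step at a time; state shown every 25 steps (Δt=0.5):
t=0.500: state=(0.946, 0.046, 0.008)
t=1.000: state=(0.879, 0.097, 0.024)
t=1.500: state=(0.760, 0.183, 0.058)
t=2.000: state=(0.589, 0.296, 0.115)
t=2.500: state=(0.406, 0.395, 0.200)
t=3.000: state=(0.258, 0.439, 0.302)
t=3.500: state=(0.162, 0.430, 0.409)
t=4.000: state=(0.104, 0.388, 0.508)
t=4.500: state=(0.071, 0.333, 0.596)
t=5.000: state=(0.051, 0.279, 0.670)
t=5.500: state=(0.039, 0.230, 0.731)
t=6.000: state=(0.031, 0.187, 0.782)
t=6.500: state=(0.026, 0.151, 0.823)
t=7.000: state=(0.023, 0.122, 0.856)
t=7.500: state=(0.020, 0.098, 0.882)
t=7.880: state=(0.019, 0.083, 0.899)
compare at T: S=0.019, I=0.083, R=0.899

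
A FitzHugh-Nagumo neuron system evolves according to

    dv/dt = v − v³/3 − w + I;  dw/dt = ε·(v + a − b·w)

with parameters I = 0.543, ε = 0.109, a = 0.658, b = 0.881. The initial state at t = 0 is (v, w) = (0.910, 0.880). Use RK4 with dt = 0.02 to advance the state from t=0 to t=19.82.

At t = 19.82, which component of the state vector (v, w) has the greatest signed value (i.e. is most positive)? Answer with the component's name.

largest component: w

t=0.000: state=(0.910, 0.880)
step 1 (dt=0.02): k1=(0.322, 0.086), k2=(0.321, 0.087), k3=(0.321, 0.087), k4=(0.321, 0.087); state += dt/6·(k1+2k2+2k3+k4)
t=0.020: state=(0.916, 0.882)
t=0.040: state=(0.923, 0.883)
t=0.060: state=(0.929, 0.885)
continuing one RK4 step at a time; state shown every 50 steps (Δt=1):
t=1.000: state=(1.182, 0.978)
t=2.000: state=(1.291, 1.087)
t=3.000: state=(1.270, 1.190)
t=4.000: state=(1.186, 1.277)
t=5.000: state=(1.065, 1.346)
t=6.000: state=(0.901, 1.393)
t=7.000: state=(0.658, 1.416)
t=8.000: state=(0.210, 1.402)
t=9.000: state=(-0.826, 1.316)
t=10.000: state=(-1.833, 1.115)
t=11.000: state=(-1.903, 0.884)
t=12.000: state=(-1.831, 0.677)
t=13.000: state=(-1.750, 0.497)
t=14.000: state=(-1.669, 0.343)
t=15.000: state=(-1.588, 0.210)
t=16.000: state=(-1.508, 0.099)
t=17.000: state=(-1.428, 0.006)
t=18.000: state=(-1.347, -0.071)
t=19.000: state=(-1.265, -0.132)
t=19.820: state=(-1.194, -0.171)
compare at T: v=-1.194, w=-0.171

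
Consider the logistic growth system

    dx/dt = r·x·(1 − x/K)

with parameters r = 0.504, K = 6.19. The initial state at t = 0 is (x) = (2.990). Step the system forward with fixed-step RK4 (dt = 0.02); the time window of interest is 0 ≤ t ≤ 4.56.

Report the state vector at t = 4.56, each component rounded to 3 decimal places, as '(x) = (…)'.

t=0.000: state=(2.990)
step 1 (dt=0.02): k1=(0.779), k2=(0.779), k3=(0.779), k4=(0.779); state += dt/6·(k1+2k2+2k3+k4)
t=0.020: state=(3.006)
t=0.040: state=(3.021)
t=0.060: state=(3.037)
continuing one RK4 step at a time; state shown every 10 steps (Δt=0.2):
t=0.200: state=(3.146)
t=0.400: state=(3.302)
t=0.600: state=(3.456)
t=0.800: state=(3.609)
t=1.000: state=(3.759)
t=1.200: state=(3.906)
t=1.400: state=(4.050)
t=1.600: state=(4.189)
t=1.800: state=(4.323)
t=2.000: state=(4.451)
t=2.200: state=(4.575)
t=2.400: state=(4.692)
t=2.600: state=(4.803)
t=2.800: state=(4.909)
t=3.000: state=(5.008)
t=3.200: state=(5.102)
t=3.400: state=(5.189)
t=3.600: state=(5.271)
t=3.800: state=(5.347)
t=4.000: state=(5.418)
t=4.200: state=(5.483)
t=4.400: state=(5.544)
t=4.560: state=(5.589)

(x) = (5.589)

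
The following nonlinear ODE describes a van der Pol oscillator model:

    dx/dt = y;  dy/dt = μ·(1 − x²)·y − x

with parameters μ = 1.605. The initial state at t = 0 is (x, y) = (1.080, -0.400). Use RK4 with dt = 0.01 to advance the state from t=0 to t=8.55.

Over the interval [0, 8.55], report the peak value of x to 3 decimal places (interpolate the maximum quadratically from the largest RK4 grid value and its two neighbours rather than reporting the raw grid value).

t=0.000: state=(1.080, -0.400)
step 1 (dt=0.01): k1=(-0.400, -0.973), k2=(-0.405, -0.973), k3=(-0.405, -0.973), k4=(-0.410, -0.972); state += dt/6·(k1+2k2+2k3+k4)
t=0.010: state=(1.076, -0.410)
t=0.020: state=(1.072, -0.419)
t=0.030: state=(1.068, -0.429)
continuing one RK4 step at a time; state shown every 50 steps (Δt=0.5):
t=0.500: state=(0.751, -0.949)
t=1.000: state=(0.033, -2.095)
t=1.500: state=(-1.342, -2.699)
t=2.000: state=(-1.956, -0.093)
t=2.500: state=(-1.842, 0.391)
t=3.000: state=(-1.612, 0.524)
t=3.500: state=(-1.310, 0.704)
t=4.000: state=(-0.872, 1.112)
t=4.500: state=(-0.071, 2.304)
t=5.000: state=(1.430, 2.825)
t=5.500: state=(2.016, 0.023)
t=6.000: state=(1.890, -0.390)
t=6.500: state=(1.666, -0.503)
t=7.000: state=(1.379, -0.658)
t=7.500: state=(0.978, -0.995)
t=8.000: state=(0.285, -1.955)
t=8.500: state=(-1.120, -3.269)
t=8.550: state=(-1.280, -3.096)
largest grid value and its neighbours: x(5.500)=2.01616, x(5.510)=2.01628, x(5.520)=2.01621
parabola through these three points peaks at t≈5.511 with x≈2.01629

max x = 2.016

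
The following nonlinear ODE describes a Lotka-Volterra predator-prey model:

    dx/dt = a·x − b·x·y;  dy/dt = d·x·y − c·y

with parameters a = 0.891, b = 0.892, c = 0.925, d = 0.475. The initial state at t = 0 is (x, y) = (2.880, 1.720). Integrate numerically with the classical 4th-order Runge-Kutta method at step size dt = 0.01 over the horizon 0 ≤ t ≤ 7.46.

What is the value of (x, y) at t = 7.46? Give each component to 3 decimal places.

(x, y) = (2.444, 1.860)

t=0.000: state=(2.880, 1.720)
step 1 (dt=0.01): k1=(-1.853, 0.762), k2=(-1.856, 0.756), k3=(-1.856, 0.756), k4=(-1.860, 0.750); state += dt/6·(k1+2k2+2k3+k4)
t=0.010: state=(2.861, 1.728)
t=0.020: state=(2.843, 1.735)
t=0.030: state=(2.824, 1.742)
continuing one RK4 step at a time; state shown every 25 steps (Δt=0.25):
t=0.250: state=(2.408, 1.868)
t=0.500: state=(1.968, 1.921)
t=0.750: state=(1.607, 1.884)
t=1.000: state=(1.333, 1.778)
t=1.250: state=(1.138, 1.633)
t=1.500: state=(1.006, 1.471)
t=1.750: state=(0.922, 1.308)
t=2.000: state=(0.876, 1.155)
t=2.250: state=(0.859, 1.016)
t=2.500: state=(0.868, 0.893)
t=2.750: state=(0.900, 0.787)
t=3.000: state=(0.953, 0.697)
t=3.250: state=(1.028, 0.622)
t=3.500: state=(1.127, 0.561)
t=3.750: state=(1.249, 0.512)
t=4.000: state=(1.399, 0.475)
t=4.250: state=(1.577, 0.450)
t=4.500: state=(1.785, 0.436)
t=4.750: state=(2.025, 0.434)
t=5.000: state=(2.295, 0.445)
t=5.250: state=(2.590, 0.471)
t=5.500: state=(2.899, 0.518)
t=5.750: state=(3.203, 0.591)
t=6.000: state=(3.469, 0.697)
t=6.250: state=(3.653, 0.845)
t=6.500: state=(3.702, 1.040)
t=6.750: state=(3.577, 1.273)
t=7.000: state=(3.273, 1.520)
t=7.250: state=(2.842, 1.735)
t=7.460: state=(2.444, 1.860)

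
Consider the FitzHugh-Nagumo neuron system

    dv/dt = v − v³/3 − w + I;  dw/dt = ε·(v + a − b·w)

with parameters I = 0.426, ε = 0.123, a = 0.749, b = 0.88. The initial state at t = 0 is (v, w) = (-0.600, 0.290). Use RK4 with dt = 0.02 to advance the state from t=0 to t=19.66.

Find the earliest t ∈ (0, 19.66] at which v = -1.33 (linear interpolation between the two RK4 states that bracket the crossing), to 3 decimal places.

t = 1.625

t=0.000: state=(-0.600, 0.290)
step 1 (dt=0.02): k1=(-0.392, -0.013), k2=(-0.394, -0.014), k3=(-0.394, -0.014), k4=(-0.397, -0.014); state += dt/6·(k1+2k2+2k3+k4)
t=0.020: state=(-0.608, 0.290)
t=0.040: state=(-0.616, 0.289)
t=0.060: state=(-0.624, 0.289)
continuing one RK4 step at a time; state shown every 50 steps (Δt=1):
t=1.000: state=(-1.072, 0.251)
t=1.620: state=(-1.328, 0.200)
next step: t=1.640: state=(-1.335, 0.198) — v has crossed -1.33
linear interpolation between t=1.620 (-1.32837) and t=1.640 (-1.33473) → t≈1.625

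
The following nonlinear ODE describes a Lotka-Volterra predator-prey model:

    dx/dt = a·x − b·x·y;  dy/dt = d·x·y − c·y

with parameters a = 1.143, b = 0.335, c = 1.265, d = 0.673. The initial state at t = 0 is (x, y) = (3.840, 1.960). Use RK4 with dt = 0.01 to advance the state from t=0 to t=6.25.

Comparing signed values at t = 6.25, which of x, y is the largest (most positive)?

t=0.000: state=(3.840, 1.960)
step 1 (dt=0.01): k1=(1.868, 2.586), k2=(1.856, 2.615), k3=(1.855, 2.615), k4=(1.843, 2.645); state += dt/6·(k1+2k2+2k3+k4)
t=0.010: state=(3.859, 1.986)
t=0.020: state=(3.877, 2.013)
t=0.030: state=(3.895, 2.040)
continuing one RK4 step at a time; state shown every 25 steps (Δt=0.25):
t=0.250: state=(4.197, 2.819)
t=0.500: state=(4.180, 4.185)
t=0.750: state=(3.645, 5.935)
t=1.000: state=(2.759, 7.430)
t=1.250: state=(1.910, 7.998)
t=1.500: state=(1.315, 7.617)
t=1.750: state=(0.958, 6.703)
t=2.000: state=(0.761, 5.636)
t=2.250: state=(0.659, 4.625)
t=2.500: state=(0.618, 3.751)
t=2.750: state=(0.620, 3.032)
t=3.000: state=(0.656, 2.460)
t=3.250: state=(0.725, 2.013)
t=3.500: state=(0.827, 1.671)
t=3.750: state=(0.968, 1.415)
t=4.000: state=(1.153, 1.232)
t=4.250: state=(1.392, 1.112)
t=4.500: state=(1.693, 1.050)
t=4.750: state=(2.064, 1.048)
t=5.000: state=(2.510, 1.121)
t=5.250: state=(3.020, 1.301)
t=5.500: state=(3.558, 1.649)
t=5.750: state=(4.027, 2.279)
t=6.000: state=(4.248, 3.349)
t=6.250: state=(4.010, 4.927)
compare at T: x=4.010, y=4.927

largest component: y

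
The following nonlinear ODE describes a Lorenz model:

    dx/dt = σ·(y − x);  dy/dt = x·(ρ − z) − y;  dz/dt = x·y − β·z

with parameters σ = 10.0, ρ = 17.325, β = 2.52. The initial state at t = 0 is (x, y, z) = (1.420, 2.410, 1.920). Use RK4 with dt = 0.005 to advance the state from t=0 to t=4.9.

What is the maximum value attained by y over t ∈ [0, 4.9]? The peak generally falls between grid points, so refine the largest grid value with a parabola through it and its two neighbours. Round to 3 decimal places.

max y = 16.015

t=0.000: state=(1.420, 2.410, 1.920)
step 1 (dt=0.005): k1=(9.900, 19.465, -1.416), k2=(10.139, 19.803, -1.277), k3=(10.142, 19.811, -1.276), k4=(10.383, 20.157, -1.132); state += dt/6·(k1+2k2+2k3+k4)
t=0.005: state=(1.471, 2.509, 1.914)
t=0.010: state=(1.524, 2.612, 1.909)
t=0.015: state=(1.580, 2.718, 1.905)
continuing one RK4 step at a time; state shown every 40 steps (Δt=0.2):
t=0.200: state=(6.270, 10.672, 4.996)
t=0.400: state=(12.438, 8.991, 26.683)
t=0.600: state=(1.486, -1.663, 18.350)
t=0.800: state=(-1.200, -1.793, 11.178)
t=1.000: state=(-2.998, -4.506, 7.754)
t=1.200: state=(-8.146, -11.515, 12.112)
t=1.400: state=(-9.163, -5.650, 23.308)
t=1.600: state=(-2.769, -1.219, 16.224)
t=1.800: state=(-2.094, -2.609, 10.387)
t=2.000: state=(-4.687, -6.929, 8.738)
t=2.200: state=(-10.039, -11.598, 18.052)
t=2.400: state=(-6.200, -2.733, 20.833)
t=2.600: state=(-2.453, -2.055, 13.691)
t=2.800: state=(-3.393, -4.666, 9.675)
t=3.000: state=(-7.683, -10.410, 12.748)
t=3.200: state=(-8.985, -6.555, 21.988)
t=3.400: state=(-3.712, -2.207, 16.652)
t=3.600: state=(-3.130, -3.794, 11.413)
t=3.800: state=(-6.104, -8.375, 11.307)
t=4.000: state=(-9.480, -9.155, 19.980)
t=4.200: state=(-5.239, -3.019, 18.654)
t=4.400: state=(-3.364, -3.543, 13.047)
t=4.600: state=(-5.375, -7.152, 11.443)
t=4.800: state=(-8.961, -9.731, 17.883)
t=4.900: state=(-8.516, -6.920, 20.570)
largest grid value and its neighbours: y(0.300)=15.97751, y(0.305)=16.01236, y(0.310)=16.00723
parabola through these three points peaks at t≈0.307 with y≈16.01512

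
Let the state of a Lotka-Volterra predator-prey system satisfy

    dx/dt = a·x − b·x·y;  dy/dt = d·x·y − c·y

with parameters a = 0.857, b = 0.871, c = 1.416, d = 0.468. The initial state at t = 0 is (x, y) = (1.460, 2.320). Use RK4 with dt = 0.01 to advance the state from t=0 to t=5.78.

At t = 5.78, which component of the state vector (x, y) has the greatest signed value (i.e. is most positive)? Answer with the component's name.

largest component: x

t=0.000: state=(1.460, 2.320)
step 1 (dt=0.01): k1=(-1.699, -1.700), k2=(-1.678, -1.703), k3=(-1.679, -1.703), k4=(-1.658, -1.706); state += dt/6·(k1+2k2+2k3+k4)
t=0.010: state=(1.443, 2.303)
t=0.020: state=(1.427, 2.286)
t=0.030: state=(1.411, 2.269)
continuing one RK4 step at a time; state shown every 20 steps (Δt=0.2):
t=0.200: state=(1.192, 1.977)
t=0.400: state=(1.032, 1.651)
t=0.600: state=(0.943, 1.364)
t=0.800: state=(0.902, 1.120)
t=1.000: state=(0.897, 0.918)
t=1.200: state=(0.921, 0.752)
t=1.400: state=(0.970, 0.619)
t=1.600: state=(1.044, 0.513)
t=1.800: state=(1.142, 0.428)
t=2.000: state=(1.266, 0.361)
t=2.200: state=(1.418, 0.308)
t=2.400: state=(1.601, 0.267)
t=2.600: state=(1.819, 0.236)
t=2.800: state=(2.077, 0.213)
t=3.000: state=(2.378, 0.198)
t=3.200: state=(2.730, 0.189)
t=3.400: state=(3.136, 0.188)
t=3.600: state=(3.601, 0.194)
t=3.800: state=(4.127, 0.209)
t=4.000: state=(4.713, 0.238)
t=4.200: state=(5.346, 0.287)
t=4.400: state=(5.996, 0.368)
t=4.600: state=(6.605, 0.501)
t=4.800: state=(7.062, 0.716)
t=5.000: state=(7.198, 1.055)
t=5.200: state=(6.830, 1.540)
t=5.400: state=(5.899, 2.113)
t=5.600: state=(4.630, 2.608)
t=5.780: state=(3.512, 2.845)
compare at T: x=3.512, y=2.845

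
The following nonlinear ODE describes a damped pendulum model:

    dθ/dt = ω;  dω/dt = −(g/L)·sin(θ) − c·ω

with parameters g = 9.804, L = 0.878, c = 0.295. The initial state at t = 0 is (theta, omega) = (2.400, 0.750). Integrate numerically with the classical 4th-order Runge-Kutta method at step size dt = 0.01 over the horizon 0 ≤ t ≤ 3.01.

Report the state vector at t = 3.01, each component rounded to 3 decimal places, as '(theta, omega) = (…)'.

t=0.000: state=(2.400, 0.750)
step 1 (dt=0.01): k1=(0.750, -7.764), k2=(0.711, -7.721), k3=(0.711, -7.723), k4=(0.673, -7.682); state += dt/6·(k1+2k2+2k3+k4)
t=0.010: state=(2.407, 0.673)
t=0.020: state=(2.413, 0.596)
t=0.030: state=(2.419, 0.521)
continuing one RK4 step at a time; state shown every 10 steps (Δt=0.1):
t=0.100: state=(2.437, 0.005)
t=0.200: state=(2.402, -0.717)
t=0.300: state=(2.293, -1.476)
t=0.400: state=(2.104, -2.318)
t=0.500: state=(1.826, -3.261)
t=0.600: state=(1.450, -4.257)
t=0.700: state=(0.977, -5.157)
t=0.800: state=(0.430, -5.712)
t=0.900: state=(-0.146, -5.698)
t=1.000: state=(-0.689, -5.086)
t=1.100: state=(-1.149, -4.064)
t=1.200: state=(-1.497, -2.882)
t=1.300: state=(-1.726, -1.701)
t=1.400: state=(-1.839, -0.579)
t=1.500: state=(-1.843, 0.495)
t=1.600: state=(-1.741, 1.552)
t=1.700: state=(-1.533, 2.602)
t=1.800: state=(-1.222, 3.603)
t=1.900: state=(-0.818, 4.433)
t=2.000: state=(-0.347, 4.907)
t=2.100: state=(0.146, 4.872)
t=2.200: state=(0.610, 4.322)
t=2.300: state=(0.998, 3.402)
t=2.400: state=(1.284, 2.302)
t=2.500: state=(1.457, 1.156)
t=2.600: state=(1.516, 0.025)
t=2.700: state=(1.463, -1.073)
t=2.800: state=(1.303, -2.123)
t=2.900: state=(1.042, -3.076)
t=3.000: state=(0.694, -3.826)
t=3.010: state=(0.656, -3.884)

(theta, omega) = (0.656, -3.884)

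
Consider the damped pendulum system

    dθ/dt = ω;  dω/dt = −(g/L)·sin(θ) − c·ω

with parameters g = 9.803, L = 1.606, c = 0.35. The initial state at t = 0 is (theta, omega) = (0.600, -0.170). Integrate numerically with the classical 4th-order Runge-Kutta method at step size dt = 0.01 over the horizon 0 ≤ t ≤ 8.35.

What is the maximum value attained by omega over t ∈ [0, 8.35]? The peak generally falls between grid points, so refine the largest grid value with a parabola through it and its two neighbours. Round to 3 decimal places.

max omega = 1.054

t=0.000: state=(0.600, -0.170)
step 1 (dt=0.01): k1=(-0.170, -3.387), k2=(-0.187, -3.377), k3=(-0.187, -3.376), k4=(-0.204, -3.366); state += dt/6·(k1+2k2+2k3+k4)
t=0.010: state=(0.598, -0.204)
t=0.020: state=(0.596, -0.237)
t=0.030: state=(0.593, -0.271)
continuing one RK4 step at a time; state shown every 50 steps (Δt=0.5):
t=0.500: state=(0.174, -1.297)
t=1.000: state=(-0.392, -0.694)
t=1.500: state=(-0.396, 0.637)
t=2.000: state=(0.076, 1.000)
t=2.500: state=(0.380, 0.092)
t=3.000: state=(0.176, -0.781)
t=3.500: state=(-0.210, -0.566)
t=4.000: state=(-0.277, 0.302)
t=4.500: state=(0.004, 0.666)
t=5.000: state=(0.235, 0.156)
t=5.500: state=(0.142, -0.462)
t=6.000: state=(-0.110, -0.416)
t=6.500: state=(-0.187, 0.132)
t=7.000: state=(-0.022, 0.431)
t=7.500: state=(0.143, 0.153)
t=8.000: state=(0.106, -0.268)
t=8.350: state=(-0.007, -0.338)
largest grid value and its neighbours: omega(1.860)=1.05403, omega(1.870)=1.05425, omega(1.880)=1.05382
parabola through these three points peaks at t≈1.868 with omega≈1.05426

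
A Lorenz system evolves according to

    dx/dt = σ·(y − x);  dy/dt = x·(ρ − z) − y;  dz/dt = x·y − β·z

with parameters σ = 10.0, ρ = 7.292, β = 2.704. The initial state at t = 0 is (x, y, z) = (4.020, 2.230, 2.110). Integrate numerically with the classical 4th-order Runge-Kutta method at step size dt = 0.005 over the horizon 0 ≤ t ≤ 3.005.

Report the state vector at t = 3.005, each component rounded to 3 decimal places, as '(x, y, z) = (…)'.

(x, y, z) = (4.339, 4.251, 6.632)

t=0.000: state=(4.020, 2.230, 2.110)
step 1 (dt=0.005): k1=(-17.900, 18.602, 3.259), k2=(-16.987, 18.291, 3.322), k3=(-17.018, 18.303, 3.324), k4=(-16.134, 18.004, 3.385); state += dt/6·(k1+2k2+2k3+k4)
t=0.005: state=(3.935, 2.321, 2.127)
t=0.010: state=(3.858, 2.410, 2.144)
t=0.015: state=(3.790, 2.496, 2.162)
continuing one RK4 step at a time; state shown every 20 steps (Δt=0.1):
t=0.100: state=(3.462, 3.711, 2.557)
t=0.200: state=(4.064, 4.897, 3.376)
t=0.300: state=(4.954, 5.827, 4.730)
t=0.400: state=(5.659, 6.126, 6.452)
t=0.500: state=(5.788, 5.565, 7.912)
t=0.600: state=(5.266, 4.509, 8.491)
t=0.700: state=(4.425, 3.571, 8.175)
t=0.800: state=(3.666, 3.034, 7.385)
t=0.900: state=(3.186, 2.858, 6.503)
t=1.000: state=(2.996, 2.934, 5.735)
t=1.100: state=(3.042, 3.186, 5.180)
t=1.200: state=(3.267, 3.567, 4.884)
t=1.300: state=(3.623, 4.025, 4.876)
t=1.400: state=(4.047, 4.479, 5.159)
t=1.500: state=(4.453, 4.814, 5.682)
t=1.600: state=(4.734, 4.921, 6.315)
t=1.700: state=(4.807, 4.765, 6.858)
t=1.800: state=(4.662, 4.430, 7.147)
t=1.900: state=(4.379, 4.064, 7.132)
t=2.000: state=(4.071, 3.785, 6.886)
t=2.100: state=(3.830, 3.643, 6.531)
t=2.200: state=(3.702, 3.633, 6.177)
t=2.300: state=(3.690, 3.731, 5.901)
t=2.400: state=(3.776, 3.901, 5.749)
t=2.500: state=(3.928, 4.101, 5.739)
t=2.600: state=(4.107, 4.285, 5.860)
t=2.700: state=(4.269, 4.407, 6.072)
t=2.800: state=(4.373, 4.439, 6.315)
t=2.900: state=(4.397, 4.379, 6.518)
t=3.000: state=(4.343, 4.258, 6.629)
t=3.005: state=(4.339, 4.251, 6.632)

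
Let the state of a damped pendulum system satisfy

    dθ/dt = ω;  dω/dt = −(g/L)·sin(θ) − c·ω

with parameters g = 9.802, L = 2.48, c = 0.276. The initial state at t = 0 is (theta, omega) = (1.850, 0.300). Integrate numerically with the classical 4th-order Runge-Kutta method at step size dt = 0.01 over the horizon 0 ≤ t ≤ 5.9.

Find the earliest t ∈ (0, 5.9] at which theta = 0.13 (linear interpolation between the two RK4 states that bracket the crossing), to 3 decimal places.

t = 1.091

t=0.000: state=(1.850, 0.300)
step 1 (dt=0.01): k1=(0.300, -3.882), k2=(0.281, -3.875), k3=(0.281, -3.875), k4=(0.261, -3.868); state += dt/6·(k1+2k2+2k3+k4)
t=0.010: state=(1.853, 0.261)
t=0.020: state=(1.855, 0.223)
t=0.030: state=(1.857, 0.184)
continuing one RK4 step at a time; state shown every 20 steps (Δt=0.2):
t=0.200: state=(1.834, -0.454)
t=0.400: state=(1.670, -1.184)
t=0.600: state=(1.362, -1.886)
t=0.800: state=(0.922, -2.481)
t=1.000: state=(0.387, -2.812)
t=1.090: state=(0.133, -2.833)
next step: t=1.100: state=(0.104, -2.830) — theta has crossed 0.13
linear interpolation between t=1.090 (0.13258) and t=1.100 (0.10426) → t≈1.091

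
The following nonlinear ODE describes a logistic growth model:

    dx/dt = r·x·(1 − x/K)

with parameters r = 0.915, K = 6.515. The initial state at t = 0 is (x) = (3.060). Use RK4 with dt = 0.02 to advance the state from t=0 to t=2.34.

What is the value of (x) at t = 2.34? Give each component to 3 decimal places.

(x) = (5.752)

t=0.000: state=(3.060)
step 1 (dt=0.02): k1=(1.485), k2=(1.486), k3=(1.486), k4=(1.486); state += dt/6·(k1+2k2+2k3+k4)
t=0.020: state=(3.090)
t=0.040: state=(3.119)
t=0.060: state=(3.149)
continuing one RK4 step at a time; state shown every 5 steps (Δt=0.1):
t=0.100: state=(3.209)
t=0.200: state=(3.358)
t=0.300: state=(3.506)
t=0.400: state=(3.654)
t=0.500: state=(3.800)
t=0.600: state=(3.944)
t=0.700: state=(4.084)
t=0.800: state=(4.222)
t=0.900: state=(4.356)
t=1.000: state=(4.486)
t=1.100: state=(4.612)
t=1.200: state=(4.733)
t=1.300: state=(4.849)
t=1.400: state=(4.960)
t=1.500: state=(5.065)
t=1.600: state=(5.166)
t=1.700: state=(5.261)
t=1.800: state=(5.351)
t=1.900: state=(5.436)
t=2.000: state=(5.516)
t=2.100: state=(5.591)
t=2.200: state=(5.661)
t=2.300: state=(5.727)
t=2.340: state=(5.752)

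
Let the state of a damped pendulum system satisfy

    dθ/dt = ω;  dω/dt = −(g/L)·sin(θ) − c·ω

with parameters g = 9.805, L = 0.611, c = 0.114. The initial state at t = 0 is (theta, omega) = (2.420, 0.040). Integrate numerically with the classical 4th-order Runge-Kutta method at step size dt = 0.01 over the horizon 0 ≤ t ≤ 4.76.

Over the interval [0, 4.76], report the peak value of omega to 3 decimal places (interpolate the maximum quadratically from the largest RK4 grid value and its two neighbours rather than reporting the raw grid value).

max omega = 6.934

t=0.000: state=(2.420, 0.040)
step 1 (dt=0.01): k1=(0.040, -10.605), k2=(-0.013, -10.597), k3=(-0.013, -10.600), k4=(-0.066, -10.595); state += dt/6·(k1+2k2+2k3+k4)
t=0.010: state=(2.420, -0.066)
t=0.020: state=(2.419, -0.172)
t=0.030: state=(2.416, -0.278)
continuing one RK4 step at a time; state shown every 20 steps (Δt=0.2):
t=0.200: state=(2.210, -2.210)
t=0.400: state=(1.489, -5.101)
t=0.600: state=(0.208, -7.274)
t=0.800: state=(-1.150, -5.700)
t=1.000: state=(-1.967, -2.490)
t=1.200: state=(-2.183, 0.265)
t=1.400: state=(-1.860, 3.037)
t=1.600: state=(-0.947, 6.010)
t=1.800: state=(0.391, 6.709)
t=2.000: state=(1.497, 4.035)
t=2.200: state=(1.982, 0.880)
t=2.400: state=(1.866, -2.058)
t=2.600: state=(1.146, -5.116)
t=2.800: state=(-0.078, -6.574)
t=3.000: state=(-1.232, -4.509)
t=3.200: state=(-1.811, -1.279)
t=3.400: state=(-1.757, 1.811)
t=3.600: state=(-1.084, 4.867)
t=3.800: state=(0.082, 6.253)
t=4.000: state=(1.177, 4.248)
t=4.200: state=(1.706, 1.026)
t=4.400: state=(1.594, -2.141)
t=4.600: state=(0.861, -5.059)
t=4.760: state=(-0.050, -5.962)
largest grid value and its neighbours: omega(1.730)=6.93231, omega(1.740)=6.93318, omega(1.750)=6.92293
parabola through these three points peaks at t≈1.736 with omega≈6.93417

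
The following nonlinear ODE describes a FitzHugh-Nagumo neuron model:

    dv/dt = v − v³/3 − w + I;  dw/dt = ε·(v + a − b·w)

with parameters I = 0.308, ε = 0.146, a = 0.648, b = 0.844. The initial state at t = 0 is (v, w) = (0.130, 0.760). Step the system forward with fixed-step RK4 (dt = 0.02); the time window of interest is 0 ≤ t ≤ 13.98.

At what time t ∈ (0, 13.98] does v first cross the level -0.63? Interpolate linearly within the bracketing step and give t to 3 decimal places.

t=0.000: state=(0.130, 0.760)
step 1 (dt=0.02): k1=(-0.323, 0.020), k2=(-0.326, 0.019), k3=(-0.326, 0.019), k4=(-0.330, 0.019); state += dt/6·(k1+2k2+2k3+k4)
t=0.020: state=(0.123, 0.760)
t=0.040: state=(0.117, 0.761)
t=0.060: state=(0.110, 0.761)
continuing one RK4 step at a time; state shown every 25 steps (Δt=0.5):
t=0.500: state=(-0.081, 0.763)
t=1.000: state=(-0.420, 0.746)
t=1.220: state=(-0.618, 0.730)
next step: t=1.240: state=(-0.638, 0.729) — v has crossed -0.63
linear interpolation between t=1.220 (-0.61842) and t=1.240 (-0.63775) → t≈1.232

t = 1.232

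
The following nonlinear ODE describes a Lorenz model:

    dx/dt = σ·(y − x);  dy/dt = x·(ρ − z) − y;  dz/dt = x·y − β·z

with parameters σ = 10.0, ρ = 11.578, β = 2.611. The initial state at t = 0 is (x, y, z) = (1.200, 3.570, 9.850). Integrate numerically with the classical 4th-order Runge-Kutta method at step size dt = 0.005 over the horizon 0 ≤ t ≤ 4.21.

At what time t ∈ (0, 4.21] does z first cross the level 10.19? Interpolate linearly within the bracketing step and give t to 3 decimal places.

t=0.000: state=(1.200, 3.570, 9.850)
step 1 (dt=0.005): k1=(23.700, -1.496, -21.434), k2=(23.070, -1.323, -21.088), k3=(23.090, -1.327, -21.095), k4=(22.479, -1.152, -20.756); state += dt/6·(k1+2k2+2k3+k4)
t=0.005: state=(1.315, 3.563, 9.745)
t=0.010: state=(1.425, 3.558, 9.642)
t=0.015: state=(1.529, 3.555, 9.543)
continuing one RK4 step at a time; state shown every 40 steps (Δt=0.2):
t=0.200: state=(3.656, 4.563, 7.543)
t=0.400: state=(5.752, 6.836, 8.849)
t=0.470: state=(6.430, 7.235, 10.144)
next step: t=0.475: state=(6.469, 7.243, 10.245) — z has crossed 10.19
linear interpolation between t=0.470 (10.14414) and t=0.475 (10.24450) → t≈0.472

t = 0.472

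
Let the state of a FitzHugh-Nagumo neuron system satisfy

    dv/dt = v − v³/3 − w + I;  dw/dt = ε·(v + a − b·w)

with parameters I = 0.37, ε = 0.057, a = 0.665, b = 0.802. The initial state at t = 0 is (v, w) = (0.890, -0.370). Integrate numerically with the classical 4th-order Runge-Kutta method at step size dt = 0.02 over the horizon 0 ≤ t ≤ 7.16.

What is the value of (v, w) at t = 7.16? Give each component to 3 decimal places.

t=0.000: state=(0.890, -0.370)
step 1 (dt=0.02): k1=(1.395, 0.106), k2=(1.397, 0.106), k3=(1.397, 0.106), k4=(1.398, 0.107); state += dt/6·(k1+2k2+2k3+k4)
t=0.020: state=(0.918, -0.368)
t=0.040: state=(0.946, -0.366)
t=0.060: state=(0.974, -0.364)
continuing one RK4 step at a time; state shown every 25 steps (Δt=0.5):
t=0.500: state=(1.530, -0.308)
t=1.000: state=(1.854, -0.234)
t=1.500: state=(1.935, -0.156)
t=2.000: state=(1.935, -0.079)
t=2.500: state=(1.914, -0.005)
t=3.000: state=(1.888, 0.068)
t=3.500: state=(1.861, 0.138)
t=4.000: state=(1.833, 0.205)
t=4.500: state=(1.805, 0.271)
t=5.000: state=(1.777, 0.334)
t=5.500: state=(1.748, 0.395)
t=6.000: state=(1.719, 0.453)
t=6.500: state=(1.690, 0.510)
t=7.000: state=(1.660, 0.564)
t=7.160: state=(1.651, 0.581)

(v, w) = (1.651, 0.581)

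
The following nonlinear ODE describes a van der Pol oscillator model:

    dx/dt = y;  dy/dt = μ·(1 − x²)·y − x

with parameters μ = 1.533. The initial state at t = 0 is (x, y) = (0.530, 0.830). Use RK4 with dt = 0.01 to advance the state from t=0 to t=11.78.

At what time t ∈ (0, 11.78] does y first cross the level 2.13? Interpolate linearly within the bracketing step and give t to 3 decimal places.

t=0.000: state=(0.530, 0.830)
step 1 (dt=0.01): k1=(0.830, 0.385), k2=(0.832, 0.377), k3=(0.832, 0.377), k4=(0.834, 0.369); state += dt/6·(k1+2k2+2k3+k4)
t=0.010: state=(0.538, 0.834)
t=0.020: state=(0.547, 0.837)
t=0.030: state=(0.555, 0.841)
continuing one RK4 step at a time; state shown every 50 steps (Δt=0.5):
t=0.500: state=(0.949, 0.740)
t=1.000: state=(1.179, 0.147)
t=1.500: state=(1.109, -0.403)
t=2.000: state=(0.782, -0.935)
t=2.500: state=(0.087, -1.995)
t=3.000: state=(-1.245, -2.782)
t=3.500: state=(-1.949, -0.207)
t=4.000: state=(-1.857, 0.386)
t=4.500: state=(-1.625, 0.534)
t=5.000: state=(-1.316, 0.719)
t=5.500: state=(-0.870, 1.130)
t=5.950: state=(-0.175, 2.113)
next step: t=5.960: state=(-0.153, 2.147) — y has crossed 2.13
linear interpolation between t=5.950 (2.11343) and t=5.960 (2.14685) → t≈5.955

t = 5.955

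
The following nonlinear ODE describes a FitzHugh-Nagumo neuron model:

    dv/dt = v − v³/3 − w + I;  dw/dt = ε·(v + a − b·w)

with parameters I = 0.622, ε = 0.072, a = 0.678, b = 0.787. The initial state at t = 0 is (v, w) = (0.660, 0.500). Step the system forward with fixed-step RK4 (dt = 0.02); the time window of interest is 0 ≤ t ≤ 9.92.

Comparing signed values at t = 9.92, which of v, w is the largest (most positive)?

t=0.000: state=(0.660, 0.500)
step 1 (dt=0.02): k1=(0.686, 0.068), k2=(0.689, 0.068), k3=(0.689, 0.068), k4=(0.692, 0.069); state += dt/6·(k1+2k2+2k3+k4)
t=0.020: state=(0.674, 0.501)
t=0.040: state=(0.688, 0.503)
t=0.060: state=(0.702, 0.504)
continuing one RK4 step at a time; state shown every 25 steps (Δt=0.5):
t=0.500: state=(1.028, 0.540)
t=1.000: state=(1.362, 0.592)
t=1.500: state=(1.563, 0.652)
t=2.000: state=(1.641, 0.715)
t=2.500: state=(1.654, 0.777)
t=3.000: state=(1.639, 0.838)
t=3.500: state=(1.613, 0.897)
t=4.000: state=(1.581, 0.952)
t=4.500: state=(1.547, 1.005)
t=5.000: state=(1.511, 1.056)
t=5.500: state=(1.474, 1.103)
t=6.000: state=(1.436, 1.148)
t=6.500: state=(1.397, 1.190)
t=7.000: state=(1.356, 1.230)
t=7.500: state=(1.314, 1.267)
t=8.000: state=(1.269, 1.302)
t=8.500: state=(1.222, 1.333)
t=9.000: state=(1.171, 1.363)
t=9.500: state=(1.116, 1.389)
t=9.920: state=(1.066, 1.410)
compare at T: v=1.066, w=1.410

largest component: w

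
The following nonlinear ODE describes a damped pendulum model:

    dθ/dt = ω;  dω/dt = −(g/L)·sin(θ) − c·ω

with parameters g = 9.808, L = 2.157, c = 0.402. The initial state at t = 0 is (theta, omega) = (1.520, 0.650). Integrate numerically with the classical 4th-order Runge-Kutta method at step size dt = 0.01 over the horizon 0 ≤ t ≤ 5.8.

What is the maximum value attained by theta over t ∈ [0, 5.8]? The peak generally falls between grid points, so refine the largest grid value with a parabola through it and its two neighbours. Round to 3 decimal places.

max theta = 1.565

t=0.000: state=(1.520, 0.650)
step 1 (dt=0.01): k1=(0.650, -4.802), k2=(0.626, -4.794), k3=(0.626, -4.794), k4=(0.602, -4.785); state += dt/6·(k1+2k2+2k3+k4)
t=0.010: state=(1.526, 0.602)
t=0.020: state=(1.532, 0.554)
t=0.030: state=(1.537, 0.507)
continuing one RK4 step at a time; state shown every 20 steps (Δt=0.2):
t=0.200: state=(1.556, -0.274)
t=0.400: state=(1.415, -1.124)
t=0.600: state=(1.114, -1.869)
t=0.800: state=(0.681, -2.406)
t=1.000: state=(0.176, -2.579)
t=1.200: state=(-0.320, -2.311)
t=1.400: state=(-0.725, -1.689)
t=1.600: state=(-0.984, -0.893)
t=1.800: state=(-1.080, -0.068)
t=2.000: state=(-1.015, 0.700)
t=2.200: state=(-0.809, 1.340)
t=2.400: state=(-0.493, 1.768)
t=2.600: state=(-0.122, 1.894)
t=2.800: state=(0.242, 1.690)
t=3.000: state=(0.537, 1.221)
t=3.200: state=(0.721, 0.606)
t=3.400: state=(0.777, -0.043)
t=3.600: state=(0.707, -0.636)
t=3.800: state=(0.531, -1.098)
t=4.000: state=(0.281, -1.360)
t=4.200: state=(0.004, -1.377)
t=4.400: state=(-0.253, -1.157)
t=4.600: state=(-0.448, -0.762)
t=4.800: state=(-0.552, -0.278)
t=5.000: state=(-0.558, 0.211)
t=5.200: state=(-0.473, 0.630)
t=5.400: state=(-0.315, 0.919)
t=5.600: state=(-0.117, 1.036)
t=5.800: state=(0.087, 0.966)
largest grid value and its neighbours: theta(0.130)=1.56459, theta(0.140)=1.56477, theta(0.150)=1.56450
parabola through these three points peaks at t≈0.139 with theta≈1.56477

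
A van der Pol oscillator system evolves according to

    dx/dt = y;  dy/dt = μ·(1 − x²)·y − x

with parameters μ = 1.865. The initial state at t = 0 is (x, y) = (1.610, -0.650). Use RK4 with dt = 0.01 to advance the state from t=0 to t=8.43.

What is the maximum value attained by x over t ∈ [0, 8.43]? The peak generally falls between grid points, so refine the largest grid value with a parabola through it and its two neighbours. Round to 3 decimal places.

max x = 2.019

t=0.000: state=(1.610, -0.650)
step 1 (dt=0.01): k1=(-0.650, 0.320), k2=(-0.648, 0.306), k3=(-0.648, 0.306), k4=(-0.647, 0.292); state += dt/6·(k1+2k2+2k3+k4)
t=0.010: state=(1.604, -0.647)
t=0.020: state=(1.597, -0.644)
t=0.030: state=(1.591, -0.642)
continuing one RK4 step at a time; state shown every 50 steps (Δt=0.5):
t=0.500: state=(1.285, -0.706)
t=1.000: state=(0.848, -1.123)
t=1.500: state=(-0.002, -2.571)
t=2.000: state=(-1.627, -2.523)
t=2.500: state=(-2.016, 0.136)
t=3.000: state=(-1.872, 0.364)
t=3.500: state=(-1.670, 0.445)
t=4.000: state=(-1.419, 0.570)
t=4.500: state=(-1.077, 0.837)
t=5.000: state=(-0.502, 1.623)
t=5.500: state=(0.800, 3.624)
t=6.000: state=(1.981, 0.541)
t=6.500: state=(1.953, -0.306)
t=7.000: state=(1.772, -0.405)
t=7.500: state=(1.547, -0.501)
t=8.000: state=(1.257, -0.680)
t=8.430: state=(0.900, -1.033)
largest grid value and its neighbours: x(6.150)=2.01866, x(6.160)=2.01885, x(6.170)=2.01883
parabola through these three points peaks at t≈6.164 with x≈2.01887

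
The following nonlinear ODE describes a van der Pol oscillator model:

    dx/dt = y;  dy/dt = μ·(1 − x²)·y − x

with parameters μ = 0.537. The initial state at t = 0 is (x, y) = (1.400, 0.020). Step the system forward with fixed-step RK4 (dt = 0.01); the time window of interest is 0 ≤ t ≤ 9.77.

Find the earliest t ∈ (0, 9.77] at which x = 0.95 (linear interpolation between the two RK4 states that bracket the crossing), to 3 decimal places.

t=0.000: state=(1.400, 0.020)
step 1 (dt=0.01): k1=(0.020, -1.410), k2=(0.013, -1.407), k3=(0.013, -1.407), k4=(0.006, -1.403); state += dt/6·(k1+2k2+2k3+k4)
t=0.010: state=(1.400, 0.006)
t=0.020: state=(1.400, -0.008)
t=0.030: state=(1.400, -0.022)
continuing one RK4 step at a time; state shown every 50 steps (Δt=0.5):
t=0.500: state=(1.249, -0.594)
t=0.870: state=(0.959, -0.971)
next step: t=0.880: state=(0.949, -0.981) — x has crossed 0.95
linear interpolation between t=0.870 (0.95890) and t=0.880 (0.94913) → t≈0.879

t = 0.879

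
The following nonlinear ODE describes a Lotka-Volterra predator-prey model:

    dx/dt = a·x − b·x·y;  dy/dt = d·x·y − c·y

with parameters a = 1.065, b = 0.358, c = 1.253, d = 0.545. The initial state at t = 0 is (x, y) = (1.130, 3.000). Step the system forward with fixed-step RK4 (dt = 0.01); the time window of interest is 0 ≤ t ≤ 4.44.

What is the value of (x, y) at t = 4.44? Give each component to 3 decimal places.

(x, y) = (1.991, 5.445)

t=0.000: state=(1.130, 3.000)
step 1 (dt=0.01): k1=(-0.010, -1.911), k2=(-0.006, -1.905), k3=(-0.006, -1.905), k4=(-0.002, -1.899); state += dt/6·(k1+2k2+2k3+k4)
t=0.010: state=(1.130, 2.981)
t=0.020: state=(1.130, 2.962)
t=0.030: state=(1.130, 2.943)
continuing one RK4 step at a time; state shown every 20 steps (Δt=0.2):
t=0.200: state=(1.143, 2.642)
t=0.400: state=(1.184, 2.334)
t=0.600: state=(1.251, 2.074)
t=0.800: state=(1.345, 1.859)
t=1.000: state=(1.467, 1.686)
t=1.200: state=(1.616, 1.552)
t=1.400: state=(1.796, 1.455)
t=1.600: state=(2.008, 1.393)
t=1.800: state=(2.251, 1.367)
t=2.000: state=(2.525, 1.380)
t=2.200: state=(2.826, 1.437)
t=2.400: state=(3.143, 1.549)
t=2.600: state=(3.461, 1.728)
t=2.800: state=(3.750, 1.993)
t=3.000: state=(3.973, 2.365)
t=3.200: state=(4.081, 2.859)
t=3.400: state=(4.028, 3.467)
t=3.600: state=(3.797, 4.140)
t=3.800: state=(3.412, 4.779)
t=4.000: state=(2.943, 5.261)
t=4.200: state=(2.474, 5.500)
t=4.400: state=(2.063, 5.477)
t=4.440: state=(1.991, 5.445)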